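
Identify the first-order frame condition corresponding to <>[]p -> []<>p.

Suppose ◇□p→□◇p is valid. Take Rxy, Rxz and set V(p)={w : Ryw}. Then □p at y so ◇□p at x, so □◇p at x, so ◇p at z, giving w with Rzw and Ryw.
Conversely, any frame satisfying forall x forall y forall z (Rxy & Rxz -> exists w (Ryw & Rzw)) validates the schema.
So the correspondent is convergence.

convergence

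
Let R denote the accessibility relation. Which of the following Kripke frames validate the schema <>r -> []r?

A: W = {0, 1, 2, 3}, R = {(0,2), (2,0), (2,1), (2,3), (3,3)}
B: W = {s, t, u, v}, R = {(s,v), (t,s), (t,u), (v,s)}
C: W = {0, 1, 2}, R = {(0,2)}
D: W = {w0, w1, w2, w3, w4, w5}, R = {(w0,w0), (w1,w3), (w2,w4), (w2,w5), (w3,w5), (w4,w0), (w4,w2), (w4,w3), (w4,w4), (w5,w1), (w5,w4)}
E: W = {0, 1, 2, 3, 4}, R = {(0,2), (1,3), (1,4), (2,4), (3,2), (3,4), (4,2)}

C

The schema corresponds to partial functionality: forall x forall y forall z (Rxy & Rxz -> y = z).
A: fails — 2 sees both 0 and 1.
B: fails — t sees both s and u.
C: satisfies the condition.
D: fails — w2 sees both w4 and w5.
E: fails — 1 sees both 3 and 4.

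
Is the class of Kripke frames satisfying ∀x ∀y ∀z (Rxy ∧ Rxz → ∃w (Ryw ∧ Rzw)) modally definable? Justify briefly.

Yes: it is convergence, defined by the .2 schema ◇□r → □◇r.
Suppose ◇□r→□◇r is valid. Take Rxy, Rxz and set V(r)={w : Ryw}. Then □r at y so ◇□r at x, so □◇r at x, so ◇r at z, giving w with Rzw and Ryw.

Yes — defined by ◇□r → □◇r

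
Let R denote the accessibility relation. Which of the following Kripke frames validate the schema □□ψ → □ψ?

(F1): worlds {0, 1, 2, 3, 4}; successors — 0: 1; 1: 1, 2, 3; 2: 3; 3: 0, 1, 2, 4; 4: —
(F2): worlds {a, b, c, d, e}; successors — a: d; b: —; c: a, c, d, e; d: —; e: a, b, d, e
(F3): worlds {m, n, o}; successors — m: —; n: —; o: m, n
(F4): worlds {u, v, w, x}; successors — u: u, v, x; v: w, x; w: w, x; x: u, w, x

(F4)

Frame correspondent (Sahlqvist): ∀x ∀y (Rxy → ∃z (Rxz ∧ Rzy)) — i.e. density.
(F1): fails — R34 but no z with R3z and Rz4.
(F2): fails — Rad but no z with Raz and Rzd.
(F3): fails — Rom but no z with Roz and Rzm.
(F4): satisfies the condition.
Valid on: (F4).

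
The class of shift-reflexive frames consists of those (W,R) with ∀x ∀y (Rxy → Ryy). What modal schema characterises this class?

□(□s → s)

This is shift-reflexivity; the standard corresponding axiom is T□: □(□s → s).
Suppose □(□s→s) is valid. Take Rxy and set V(s)={w : Ryw}. Then at y, □s holds; since □(□s→s) at x, □s→s at y, so s at y, i.e. Ryy.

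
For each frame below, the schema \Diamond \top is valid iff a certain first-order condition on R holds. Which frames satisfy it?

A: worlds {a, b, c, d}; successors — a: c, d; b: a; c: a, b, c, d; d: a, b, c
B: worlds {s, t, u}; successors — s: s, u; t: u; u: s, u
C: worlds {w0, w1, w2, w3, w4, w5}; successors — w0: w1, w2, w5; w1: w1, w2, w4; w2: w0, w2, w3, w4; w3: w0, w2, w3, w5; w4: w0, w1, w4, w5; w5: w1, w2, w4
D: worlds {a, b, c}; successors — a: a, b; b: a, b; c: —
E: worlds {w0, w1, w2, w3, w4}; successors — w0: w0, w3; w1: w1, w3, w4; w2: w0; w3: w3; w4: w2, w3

A, B, C, E

Frame correspondent (Sahlqvist): \forall x \exists y Rxy — i.e. seriality.
A: satisfies the condition.
B: satisfies the condition.
C: satisfies the condition.
D: fails — world c has no successor.
E: satisfies the condition.
Valid on: A, B, C, E.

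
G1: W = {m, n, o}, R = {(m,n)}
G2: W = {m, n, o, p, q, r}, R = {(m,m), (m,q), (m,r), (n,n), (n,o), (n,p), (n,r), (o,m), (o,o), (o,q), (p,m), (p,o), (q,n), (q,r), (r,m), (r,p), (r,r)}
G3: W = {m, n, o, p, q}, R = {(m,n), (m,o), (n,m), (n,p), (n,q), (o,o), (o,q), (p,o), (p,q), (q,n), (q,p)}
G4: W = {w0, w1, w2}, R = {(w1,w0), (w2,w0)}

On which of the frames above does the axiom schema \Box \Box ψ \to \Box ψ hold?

G2

The schema corresponds to density: \forall x \forall y (Rxy \to \exists z (Rxz \wedge Rzy)).
G1: fails — Rmn but no z with Rmz and Rzn.
G2: holds.
G3: fails — Rqn but no z with Rqz and Rzn.
G4: fails — Rw1w0 but no z with Rw1z and Rzw0.
Valid on: G2.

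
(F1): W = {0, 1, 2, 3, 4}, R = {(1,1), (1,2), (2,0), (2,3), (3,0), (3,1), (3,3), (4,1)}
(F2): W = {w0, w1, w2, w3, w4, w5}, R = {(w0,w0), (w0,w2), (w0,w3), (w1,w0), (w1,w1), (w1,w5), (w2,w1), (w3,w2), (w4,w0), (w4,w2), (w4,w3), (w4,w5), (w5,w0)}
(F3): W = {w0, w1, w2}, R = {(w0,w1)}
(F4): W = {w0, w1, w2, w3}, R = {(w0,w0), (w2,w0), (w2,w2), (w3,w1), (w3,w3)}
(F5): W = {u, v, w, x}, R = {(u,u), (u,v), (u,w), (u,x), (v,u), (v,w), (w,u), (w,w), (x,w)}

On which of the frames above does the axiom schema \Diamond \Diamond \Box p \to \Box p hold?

(F3)

Frame correspondent (Sahlqvist): \forall x \forall y \forall z ((x R^2 y \wedge xRz) \to \exists w (yRw \wedge z = w)) — i.e. a generalized confluence (Geach) condition.
(F1): fails — 1R²0, 1R1 but no w with 0Rw and 1=w.
(F2): fails — w0R²w1, w0Rw2 but no w with w1Rw and w2=w.
(F3): condition met.
(F4): fails — w2R²w0, w2Rw2 but no w with w0Rw and w2=w.
(F5): fails — uR²v, uRv but no t with vRt and v=t.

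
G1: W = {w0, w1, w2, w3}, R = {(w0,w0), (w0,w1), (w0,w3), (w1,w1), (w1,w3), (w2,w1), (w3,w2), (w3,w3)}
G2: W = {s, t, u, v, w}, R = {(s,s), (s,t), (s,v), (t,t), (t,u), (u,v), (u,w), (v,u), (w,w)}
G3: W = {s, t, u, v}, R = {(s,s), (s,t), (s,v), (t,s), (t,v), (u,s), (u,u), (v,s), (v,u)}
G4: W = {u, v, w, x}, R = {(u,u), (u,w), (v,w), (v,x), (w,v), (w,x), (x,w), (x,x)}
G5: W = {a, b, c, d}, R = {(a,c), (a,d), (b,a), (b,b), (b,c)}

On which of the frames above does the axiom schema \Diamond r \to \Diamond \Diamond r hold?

The schema corresponds to a generalized confluence (Geach) condition: \forall x \forall y (xRy \to \exists w (y = w \wedge x R^2 w)).
G1: ✓.
G2: fails — uRv but no w* with v=w* and uR²w*.
G3: ✓.
G4: fails — wRv but no t with v=t and wR²t.
G5: fails — aRc but no w with c=w and aR²w.

G1, G3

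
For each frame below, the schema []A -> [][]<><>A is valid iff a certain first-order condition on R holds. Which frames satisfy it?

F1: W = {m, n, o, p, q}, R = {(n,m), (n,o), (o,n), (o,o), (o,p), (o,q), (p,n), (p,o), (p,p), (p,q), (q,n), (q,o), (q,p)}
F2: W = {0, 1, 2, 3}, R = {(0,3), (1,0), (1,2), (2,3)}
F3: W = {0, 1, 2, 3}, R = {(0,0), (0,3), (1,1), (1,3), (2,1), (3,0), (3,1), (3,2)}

This is the axiom for a generalized confluence (Geach) condition; its first-order frame correspondent is forall x forall z (x R^2 z -> exists w (xRw & z R^2 w)).
F1: fails — oR²m but no w with oRw and mR²w.
F2: fails — 1R²3 but no w with 1Rw and 3R²w.
F3: holds.

F3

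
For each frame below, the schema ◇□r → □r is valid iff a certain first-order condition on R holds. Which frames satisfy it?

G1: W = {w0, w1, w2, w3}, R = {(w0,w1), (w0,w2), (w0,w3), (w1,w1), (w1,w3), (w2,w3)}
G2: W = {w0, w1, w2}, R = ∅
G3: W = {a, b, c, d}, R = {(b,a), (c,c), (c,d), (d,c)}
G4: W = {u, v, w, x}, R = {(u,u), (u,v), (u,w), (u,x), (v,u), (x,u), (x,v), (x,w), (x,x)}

This is the axiom for a generalized confluence (Geach) condition; its first-order frame correspondent is ∀x ∀y ∀z ((xRy ∧ xRz) → ∃w (yRw ∧ z = w)).
G1: fails — w0Rw1, w0Rw2 but no w with w1Rw and w2=w.
G2: holds.
G3: fails — bRa, bRa but no w with aRw and a=w.
G4: fails — uRv, uRv but no t with vRt and v=t.

G2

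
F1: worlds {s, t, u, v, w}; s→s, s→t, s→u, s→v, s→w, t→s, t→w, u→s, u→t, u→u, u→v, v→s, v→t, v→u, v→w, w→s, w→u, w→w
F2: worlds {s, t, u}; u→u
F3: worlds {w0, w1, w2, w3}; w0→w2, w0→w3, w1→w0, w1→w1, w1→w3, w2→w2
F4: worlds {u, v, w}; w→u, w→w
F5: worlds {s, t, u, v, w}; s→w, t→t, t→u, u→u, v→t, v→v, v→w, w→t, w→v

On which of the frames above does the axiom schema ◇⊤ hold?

F1, F5

The schema corresponds to seriality: ∀x ∃y Rxy.
F1: ✓.
F2: fails — world s has no successor.
F3: fails — world w3 has no successor.
F4: fails — world u has no successor.
F5: ✓.
Valid on: F1, F5.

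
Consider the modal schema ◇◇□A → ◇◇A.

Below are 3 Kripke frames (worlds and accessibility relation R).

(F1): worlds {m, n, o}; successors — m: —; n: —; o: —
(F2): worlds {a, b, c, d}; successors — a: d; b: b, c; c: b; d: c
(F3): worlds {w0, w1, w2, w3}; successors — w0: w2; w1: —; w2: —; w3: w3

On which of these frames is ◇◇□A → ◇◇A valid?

(F1), (F3)

The schema corresponds to a generalized confluence (Geach) condition: ∀x ∀y (xR²y → ∃w (yRw ∧ xR²w)).
(F1): satisfies the condition.
(F2): fails — aR²c but no w with cRw and aR²w.
(F3): satisfies the condition.
Valid on: (F1), (F3).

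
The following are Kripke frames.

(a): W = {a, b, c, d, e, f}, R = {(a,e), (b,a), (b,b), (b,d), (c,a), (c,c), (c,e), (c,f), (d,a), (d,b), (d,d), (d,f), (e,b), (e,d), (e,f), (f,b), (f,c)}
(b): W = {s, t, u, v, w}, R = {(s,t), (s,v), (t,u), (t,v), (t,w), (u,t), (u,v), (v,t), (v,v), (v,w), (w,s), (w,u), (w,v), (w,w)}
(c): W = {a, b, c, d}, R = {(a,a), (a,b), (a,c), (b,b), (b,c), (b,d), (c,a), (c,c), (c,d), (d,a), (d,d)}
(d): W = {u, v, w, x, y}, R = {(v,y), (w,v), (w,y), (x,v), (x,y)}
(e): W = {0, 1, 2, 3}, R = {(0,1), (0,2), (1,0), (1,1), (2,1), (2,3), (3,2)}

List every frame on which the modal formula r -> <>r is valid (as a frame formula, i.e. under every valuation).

Frame correspondent (Sahlqvist): forall x Rxx — i.e. reflexivity.
(a): fails — world a does not see itself.
(b): fails — world s does not see itself.
(c): satisfies the condition.
(d): fails — world u does not see itself.
(e): fails — world 0 does not see itself.

(c)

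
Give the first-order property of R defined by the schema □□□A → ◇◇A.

This is a Sahlqvist (Geach-type) schema ◇^0□^3A → □^0◇^2A.
Minimal-valuation argument: fix x; take any y with xR^0y and any z with xR^0z. Set V(A) to the set of worlds R-reachable from y in exactly 3 steps. Then □^3A holds at y, so the antecedent holds at x; validity forces ◇^2A at z, giving a w with zR^2w and yR^3w.
First-order correspondent: ∀x ∃w (xR³w ∧ xR²w).

∀x ∃w (xR³w ∧ xR²w)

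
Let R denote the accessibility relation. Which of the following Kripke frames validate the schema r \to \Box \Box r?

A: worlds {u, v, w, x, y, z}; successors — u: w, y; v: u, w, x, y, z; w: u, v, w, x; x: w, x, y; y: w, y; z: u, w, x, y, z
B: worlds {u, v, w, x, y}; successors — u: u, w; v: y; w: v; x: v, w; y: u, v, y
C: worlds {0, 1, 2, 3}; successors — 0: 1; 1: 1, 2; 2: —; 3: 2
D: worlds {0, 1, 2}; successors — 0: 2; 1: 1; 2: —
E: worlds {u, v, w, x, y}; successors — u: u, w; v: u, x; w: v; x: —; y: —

The schema corresponds to a generalized confluence (Geach) condition: \forall x \forall z (x R^2 z \to \exists w (x = w \wedge z = w)).
A: fails — uR²v but u ≠ v.
B: fails — uR²v but u ≠ v.
C: fails — 0R²1 but 0 ≠ 1.
D: satisfies the condition.
E: fails — uR²v but u ≠ v.

D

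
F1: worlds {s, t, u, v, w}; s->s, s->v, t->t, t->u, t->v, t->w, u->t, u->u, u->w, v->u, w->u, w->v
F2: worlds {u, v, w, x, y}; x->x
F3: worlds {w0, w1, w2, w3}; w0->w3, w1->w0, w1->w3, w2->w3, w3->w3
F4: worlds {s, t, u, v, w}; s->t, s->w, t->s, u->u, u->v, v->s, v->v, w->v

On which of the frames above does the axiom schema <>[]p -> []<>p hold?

The schema corresponds to convergence: forall x forall y forall z (Rxy & Rxz -> exists w (Ryw & Rzw)).
F1: fails — Rsv and Rss but v and s have no common successor.
F2: ✓.
F3: ✓.
F4: fails — Rsw and Rst but w and t have no common successor.

F2, F3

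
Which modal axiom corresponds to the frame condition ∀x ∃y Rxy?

A defining formula is □q → ◇q (the D axiom).
Suppose □q→◇q is valid. At any x set V(q)=W. Then □q at x, so ◇q at x, so x has a successor.

□q → ◇q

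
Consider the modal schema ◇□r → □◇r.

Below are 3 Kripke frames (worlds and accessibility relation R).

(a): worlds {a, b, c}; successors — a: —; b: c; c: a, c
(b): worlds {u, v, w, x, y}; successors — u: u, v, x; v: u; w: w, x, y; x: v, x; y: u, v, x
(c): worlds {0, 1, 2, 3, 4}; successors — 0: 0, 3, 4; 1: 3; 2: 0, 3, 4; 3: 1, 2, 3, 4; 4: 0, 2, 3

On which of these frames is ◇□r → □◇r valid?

The schema corresponds to convergence: ∀x ∀y ∀z (Rxy ∧ Rxz → ∃w (Ryw ∧ Rzw)).
(a): fails — Rca and Rca but a and a have no common successor.
(b): fails — Ruv and Rux but v and x have no common successor.
(c): satisfies the condition.

(c)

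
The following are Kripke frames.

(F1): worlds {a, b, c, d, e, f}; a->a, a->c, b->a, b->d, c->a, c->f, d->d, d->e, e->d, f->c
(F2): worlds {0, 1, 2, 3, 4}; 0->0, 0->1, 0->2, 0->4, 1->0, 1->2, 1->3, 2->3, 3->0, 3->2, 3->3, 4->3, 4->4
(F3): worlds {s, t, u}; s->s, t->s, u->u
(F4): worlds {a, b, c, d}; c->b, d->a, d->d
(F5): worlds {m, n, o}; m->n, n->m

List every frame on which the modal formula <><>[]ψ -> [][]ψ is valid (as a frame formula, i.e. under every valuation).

This is the axiom for a generalized confluence (Geach) condition; its first-order frame correspondent is forall x forall y forall z ((x R^2 y & x R^2 z) -> exists w (yRw & z = w)).
(F1): fails — aR²a, aR²f but no w with aRw and f=w.
(F2): fails — 0R²0, 0R²3 but no w with 0Rw and 3=w.
(F3): ✓.
(F4): fails — dR²a, dR²a but no w with aRw and a=w.
(F5): fails — mR²m, mR²m but no w with mRw and m=w.

(F3)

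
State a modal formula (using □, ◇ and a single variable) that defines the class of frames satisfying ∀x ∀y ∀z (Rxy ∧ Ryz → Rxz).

□p → □□p

A defining formula is □p → □□p (the 4 axiom).
Suppose □p→□□p is valid. Take Rxy, Ryz and set V(p)={w : Rxw}. Then □p at x, so □□p at x, so □p at y, so p at z, i.e. Rxz.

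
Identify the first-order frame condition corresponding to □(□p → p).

Shift-reflexivity

Suppose □(□p→p) is valid. Take Rxy and set V(p)={w : Ryw}. Then at y, □p holds; since □(□p→p) at x, □p→p at y, so p at y, i.e. Ryy.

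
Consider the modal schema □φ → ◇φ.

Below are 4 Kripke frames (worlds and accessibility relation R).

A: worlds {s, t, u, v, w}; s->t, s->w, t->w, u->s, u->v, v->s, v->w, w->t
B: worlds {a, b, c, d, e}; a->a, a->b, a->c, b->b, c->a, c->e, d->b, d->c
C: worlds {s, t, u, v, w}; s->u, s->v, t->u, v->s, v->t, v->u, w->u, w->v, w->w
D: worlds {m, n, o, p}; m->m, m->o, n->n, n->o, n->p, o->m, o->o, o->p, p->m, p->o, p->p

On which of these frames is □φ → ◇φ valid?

A, D

Frame correspondent (Sahlqvist): ∀x ∃y Rxy — i.e. seriality.
A: condition met.
B: fails — world e has no successor.
C: fails — world u has no successor.
D: condition met.
Valid on: A, D.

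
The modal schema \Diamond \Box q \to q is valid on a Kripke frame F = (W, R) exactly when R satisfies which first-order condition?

Equivalently (dual form): q → □◇q.
Suppose q→□◇q is valid. Take Rxy and set V(q)={x}. Then q at x, so □◇q at x, so ◇q at y, so some z with Ryz has q; z=x, i.e. Ryx.
The converse is a direct semantic check.
Frame condition: \forall x \forall y (Rxy \to Ryx).

Symmetry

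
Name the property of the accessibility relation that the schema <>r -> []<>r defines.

The Euclidean property

This schema is the 5 axiom.
It corresponds to the Euclidean property: forall x forall y forall z (Rxy & Rxz -> Ryz).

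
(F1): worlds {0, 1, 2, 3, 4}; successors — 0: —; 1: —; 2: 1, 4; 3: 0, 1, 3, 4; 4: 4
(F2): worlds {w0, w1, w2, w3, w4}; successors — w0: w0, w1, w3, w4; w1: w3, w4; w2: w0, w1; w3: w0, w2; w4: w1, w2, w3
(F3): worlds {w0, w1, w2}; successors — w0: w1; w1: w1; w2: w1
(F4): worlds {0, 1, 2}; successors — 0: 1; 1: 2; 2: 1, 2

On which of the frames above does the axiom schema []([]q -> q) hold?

(F3)

Frame correspondent (Sahlqvist): forall x forall y (Rxy -> Ryy) — i.e. shift-reflexivity.
(F1): fails — R31 but not R11.
(F2): fails — Rw0w4 but not Rw4w4.
(F3): holds.
(F4): fails — R01 but not R11.
Valid on: (F3).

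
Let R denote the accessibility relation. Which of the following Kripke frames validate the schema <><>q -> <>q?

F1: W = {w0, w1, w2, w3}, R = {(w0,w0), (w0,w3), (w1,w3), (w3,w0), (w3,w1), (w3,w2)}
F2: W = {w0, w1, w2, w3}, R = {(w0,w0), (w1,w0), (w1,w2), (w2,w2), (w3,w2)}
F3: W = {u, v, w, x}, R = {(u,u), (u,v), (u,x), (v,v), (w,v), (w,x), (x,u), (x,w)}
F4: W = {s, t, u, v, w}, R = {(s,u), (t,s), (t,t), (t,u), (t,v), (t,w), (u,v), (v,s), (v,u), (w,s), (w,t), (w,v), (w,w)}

This is the axiom for a generalized confluence (Geach) condition; its first-order frame correspondent is forall x forall y (x R^2 y -> exists w (y = w & xRw)).
F1: fails — w0R²w1 but no w with w1=w and w0Rw.
F2: holds.
F3: fails — uR²w but no t with w=t and uRt.
F4: fails — sR²v but no w* with v=w* and sRw*.
Valid on: F2.

F2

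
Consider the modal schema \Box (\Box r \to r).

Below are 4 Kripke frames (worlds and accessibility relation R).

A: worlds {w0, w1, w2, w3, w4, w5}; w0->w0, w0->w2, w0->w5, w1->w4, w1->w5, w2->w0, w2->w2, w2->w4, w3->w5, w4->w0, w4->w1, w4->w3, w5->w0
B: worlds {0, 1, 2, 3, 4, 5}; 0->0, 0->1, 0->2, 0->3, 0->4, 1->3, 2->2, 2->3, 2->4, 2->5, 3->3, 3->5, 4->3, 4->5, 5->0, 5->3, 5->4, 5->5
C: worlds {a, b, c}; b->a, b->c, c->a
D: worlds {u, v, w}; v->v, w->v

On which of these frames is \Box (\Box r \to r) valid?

Frame correspondent (Sahlqvist): \forall x \forall y (Rxy \to Ryy) — i.e. shift-reflexivity.
A: fails — Rw1w5 but not Rw5w5.
B: fails — R01 but not R11.
C: fails — Rca but not Raa.
D: condition met.
Valid on: D.

D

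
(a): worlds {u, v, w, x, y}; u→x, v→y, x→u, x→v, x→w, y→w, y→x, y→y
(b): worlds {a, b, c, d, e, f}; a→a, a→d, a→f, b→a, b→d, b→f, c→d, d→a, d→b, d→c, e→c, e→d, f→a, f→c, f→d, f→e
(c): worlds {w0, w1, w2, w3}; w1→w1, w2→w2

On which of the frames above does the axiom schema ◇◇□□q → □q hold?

(c)

This is the axiom for a generalized confluence (Geach) condition; its first-order frame correspondent is ∀x ∀y ∀z ((xR²y ∧ xRz) → ∃w (yR²w ∧ z = w)).
(a): fails — uR²u, uRx but no t with uR²t and x=t.
(b): fails — aR²c, aRd but no w with cR²w and d=w.
(c): condition met.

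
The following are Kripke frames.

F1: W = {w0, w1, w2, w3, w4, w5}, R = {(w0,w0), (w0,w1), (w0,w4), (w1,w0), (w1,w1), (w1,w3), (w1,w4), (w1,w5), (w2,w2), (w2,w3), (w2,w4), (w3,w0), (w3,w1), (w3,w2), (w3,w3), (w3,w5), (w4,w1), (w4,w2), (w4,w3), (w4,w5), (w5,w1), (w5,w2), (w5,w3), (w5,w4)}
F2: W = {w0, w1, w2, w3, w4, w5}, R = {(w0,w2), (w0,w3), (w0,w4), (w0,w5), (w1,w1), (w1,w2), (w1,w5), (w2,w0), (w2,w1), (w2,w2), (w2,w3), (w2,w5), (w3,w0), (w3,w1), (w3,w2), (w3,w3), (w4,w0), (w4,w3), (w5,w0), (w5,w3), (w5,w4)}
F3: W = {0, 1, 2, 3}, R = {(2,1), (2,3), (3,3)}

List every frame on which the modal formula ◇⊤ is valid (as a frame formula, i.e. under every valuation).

The schema corresponds to seriality: ∀x ∃y Rxy.
F1: ✓.
F2: ✓.
F3: fails — world 0 has no successor.

F1, F2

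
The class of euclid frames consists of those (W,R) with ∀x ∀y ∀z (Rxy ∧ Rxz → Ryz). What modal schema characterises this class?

This is the Euclidean property; the standard corresponding axiom is 5: ◇p → □◇p.

◇p → □◇p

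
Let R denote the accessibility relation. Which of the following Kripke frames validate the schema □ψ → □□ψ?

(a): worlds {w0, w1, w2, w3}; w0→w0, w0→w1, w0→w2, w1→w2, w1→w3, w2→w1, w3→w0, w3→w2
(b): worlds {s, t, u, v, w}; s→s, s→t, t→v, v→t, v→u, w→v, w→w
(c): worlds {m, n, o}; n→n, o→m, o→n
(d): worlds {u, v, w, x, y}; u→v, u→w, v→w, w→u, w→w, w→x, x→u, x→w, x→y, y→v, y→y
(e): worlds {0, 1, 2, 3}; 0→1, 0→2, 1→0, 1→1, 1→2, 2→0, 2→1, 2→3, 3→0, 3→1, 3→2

(c)

Frame correspondent (Sahlqvist): ∀x ∀y ∀z (Rxy ∧ Ryz → Rxz) — i.e. transitivity.
(a): fails — Rw1w2 and Rw2w1 but not Rw1w1.
(b): fails — Rtv and Rvt but not Rtt.
(c): holds.
(d): fails — Rxw and Rwx but not Rxx.
(e): fails — R32 and R23 but not R33.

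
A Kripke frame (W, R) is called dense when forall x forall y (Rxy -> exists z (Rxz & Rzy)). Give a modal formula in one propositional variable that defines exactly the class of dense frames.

This is density; the standard corresponding axiom is C4: □□ψ → □ψ.
Suppose □□ψ→□ψ is valid. Take Rxy and set V(ψ)={w : xR²w}. Then □□ψ at x, so □ψ at x, so ψ at y, i.e. ∃z(Rxz∧Rzy).

□□ψ → □ψ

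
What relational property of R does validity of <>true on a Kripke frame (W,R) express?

◇⊤ holds at w iff w has a successor, so frame-validity of ◇⊤ is exactly seriality. Equivalently via □φ → ◇φ:
Suppose □φ→◇φ is valid. At any x set V(φ)=W. Then □φ at x, so ◇φ at x, so x has a successor.

seriality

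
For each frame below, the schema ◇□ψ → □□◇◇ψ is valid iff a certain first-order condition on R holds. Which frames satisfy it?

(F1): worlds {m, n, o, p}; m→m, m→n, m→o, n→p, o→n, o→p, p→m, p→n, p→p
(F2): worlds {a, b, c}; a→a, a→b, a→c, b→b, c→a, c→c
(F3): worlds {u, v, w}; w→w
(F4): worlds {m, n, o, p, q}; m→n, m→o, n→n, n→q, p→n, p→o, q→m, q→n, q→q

Frame correspondent (Sahlqvist): ∀x ∀y ∀z ((xRy ∧ xR²z) → ∃w (yRw ∧ zR²w)) — i.e. a generalized confluence (Geach) condition.
(F1): ✓.
(F2): fails — aRc, aR²b but no w with cRw and bR²w.
(F3): ✓.
(F4): fails — mRo, mR²n but no w with oRw and nR²w.

(F1), (F3)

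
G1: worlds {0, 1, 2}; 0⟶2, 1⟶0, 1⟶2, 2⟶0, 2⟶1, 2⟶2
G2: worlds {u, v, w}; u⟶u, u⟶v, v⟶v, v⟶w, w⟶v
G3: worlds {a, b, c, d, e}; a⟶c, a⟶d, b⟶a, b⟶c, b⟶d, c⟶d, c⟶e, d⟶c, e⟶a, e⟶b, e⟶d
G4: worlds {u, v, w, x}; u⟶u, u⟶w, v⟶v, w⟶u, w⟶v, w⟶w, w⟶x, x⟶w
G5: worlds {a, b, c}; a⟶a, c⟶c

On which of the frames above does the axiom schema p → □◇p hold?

G5

This is the axiom for symmetry; its first-order frame correspondent is ∀x ∀y (Rxy → Ryx).
G1: fails — R10 but not R01.
G2: fails — Ruv but not Rvu.
G3: fails — Rbc but not Rcb.
G4: fails — Rwv but not Rvw.
G5: holds.
Valid on: G5.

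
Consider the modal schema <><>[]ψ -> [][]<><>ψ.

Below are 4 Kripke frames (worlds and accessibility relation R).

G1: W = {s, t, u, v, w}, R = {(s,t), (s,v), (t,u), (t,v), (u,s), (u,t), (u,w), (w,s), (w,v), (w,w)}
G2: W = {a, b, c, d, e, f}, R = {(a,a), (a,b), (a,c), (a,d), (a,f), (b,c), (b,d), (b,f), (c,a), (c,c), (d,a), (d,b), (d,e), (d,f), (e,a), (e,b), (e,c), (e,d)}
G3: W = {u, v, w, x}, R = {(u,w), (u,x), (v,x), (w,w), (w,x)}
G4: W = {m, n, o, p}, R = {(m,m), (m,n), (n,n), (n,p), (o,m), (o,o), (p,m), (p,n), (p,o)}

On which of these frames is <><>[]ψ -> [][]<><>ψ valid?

G4

The schema corresponds to a generalized confluence (Geach) condition: forall x forall y forall z ((x R^2 y & x R^2 z) -> exists w (yRw & z R^2 w)).
G1: fails — sR²u, sR²v but no w* with uRw* and vR²w*.
G2: fails — aR²a, aR²f but no w with aRw and fR²w.
G3: fails — uR²w, uR²x but no t with wRt and xR²t.
G4: condition met.
Valid on: G4.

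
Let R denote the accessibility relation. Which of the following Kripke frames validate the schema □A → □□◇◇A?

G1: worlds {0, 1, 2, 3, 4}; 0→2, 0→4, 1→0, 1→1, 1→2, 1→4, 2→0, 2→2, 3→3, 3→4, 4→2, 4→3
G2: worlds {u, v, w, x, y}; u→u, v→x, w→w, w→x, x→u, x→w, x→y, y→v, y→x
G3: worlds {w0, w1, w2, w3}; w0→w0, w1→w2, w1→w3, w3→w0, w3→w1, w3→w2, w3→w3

G1

Frame correspondent (Sahlqvist): ∀x ∀z (xR²z → ∃w (xRw ∧ zR²w)) — i.e. a generalized confluence (Geach) condition.
G1: condition met.
G2: fails — vR²u but no t with vRt and uR²t.
G3: fails — w1R²w0 but no w with w1Rw and w0R²w.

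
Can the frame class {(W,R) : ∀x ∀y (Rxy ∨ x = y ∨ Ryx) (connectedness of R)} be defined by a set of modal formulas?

Not modally definable

If a class were modally definable it would be closed under disjoint unions (Goldblatt–Thomason).
Take 2 disjoint single-world reflexive frames: each is trivially connected, but their disjoint union has 2 worlds with no edge between distinct components, so it is not connected.
So no modal formula (or set of formulas) defines exactly the connected frames.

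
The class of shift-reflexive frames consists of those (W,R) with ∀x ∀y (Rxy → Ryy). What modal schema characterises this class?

□(□q → q)

A defining formula is □(□q → q) (the T□ axiom).
Suppose □(□q→q) is valid. Take Rxy and set V(q)={w : Ryw}. Then at y, □q holds; since □(□q→q) at x, □q→q at y, so q at y, i.e. Ryy.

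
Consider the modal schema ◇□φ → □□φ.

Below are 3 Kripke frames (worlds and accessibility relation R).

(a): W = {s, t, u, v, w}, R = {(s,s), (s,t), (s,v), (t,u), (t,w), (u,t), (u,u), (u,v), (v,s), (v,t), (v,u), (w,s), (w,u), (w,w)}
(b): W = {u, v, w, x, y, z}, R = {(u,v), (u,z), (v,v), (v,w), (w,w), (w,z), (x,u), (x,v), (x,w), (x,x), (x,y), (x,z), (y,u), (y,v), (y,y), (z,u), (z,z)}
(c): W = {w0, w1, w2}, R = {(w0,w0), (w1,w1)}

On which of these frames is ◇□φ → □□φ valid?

(c)

The schema corresponds to a generalized confluence (Geach) condition: ∀x ∀y ∀z ((xRy ∧ xR²z) → ∃w (yRw ∧ z = w)).
(a): fails — sRs, sR²u but no w* with sRw* and u=w*.
(b): fails — uRv, uR²u but no t with vRt and u=t.
(c): holds.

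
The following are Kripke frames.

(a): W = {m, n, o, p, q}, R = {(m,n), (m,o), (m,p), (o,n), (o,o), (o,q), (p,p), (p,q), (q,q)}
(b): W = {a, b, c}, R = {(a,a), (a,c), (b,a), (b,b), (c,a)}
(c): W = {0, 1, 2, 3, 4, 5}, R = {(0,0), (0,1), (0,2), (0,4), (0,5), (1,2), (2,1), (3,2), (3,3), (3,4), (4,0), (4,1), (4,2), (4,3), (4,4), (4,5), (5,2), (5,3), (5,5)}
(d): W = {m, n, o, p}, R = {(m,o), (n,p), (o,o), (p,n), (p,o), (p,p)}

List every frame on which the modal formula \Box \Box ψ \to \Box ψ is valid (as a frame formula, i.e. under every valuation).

(a), (b), (d)

This is the axiom for density; its first-order frame correspondent is \forall x \forall y (Rxy \to \exists z (Rxz \wedge Rzy)).
(a): satisfies the condition.
(b): satisfies the condition.
(c): fails — R12 but no z with R1z and Rz2.
(d): satisfies the condition.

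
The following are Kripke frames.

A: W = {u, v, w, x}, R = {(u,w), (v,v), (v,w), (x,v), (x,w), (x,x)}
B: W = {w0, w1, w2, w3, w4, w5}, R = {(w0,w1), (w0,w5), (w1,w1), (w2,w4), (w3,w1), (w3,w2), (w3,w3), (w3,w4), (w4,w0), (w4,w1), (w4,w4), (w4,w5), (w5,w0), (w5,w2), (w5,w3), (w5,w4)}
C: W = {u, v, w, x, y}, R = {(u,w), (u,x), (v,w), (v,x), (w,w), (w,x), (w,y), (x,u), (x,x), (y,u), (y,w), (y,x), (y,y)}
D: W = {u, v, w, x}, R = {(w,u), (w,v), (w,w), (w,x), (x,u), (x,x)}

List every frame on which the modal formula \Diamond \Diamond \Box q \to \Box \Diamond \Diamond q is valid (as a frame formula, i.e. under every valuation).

The schema corresponds to a generalized confluence (Geach) condition: \forall x \forall y \forall z ((x R^2 y \wedge xRz) \to \exists w (yRw \wedge z R^2 w)).
A: fails — vR²v, vRw but no t with vRt and wR²t.
B: fails — w0R²w2, w0Rw1 but no w with w2Rw and w1R²w.
C: holds.
D: fails — wR²u, wRu but no t with uRt and uR²t.

C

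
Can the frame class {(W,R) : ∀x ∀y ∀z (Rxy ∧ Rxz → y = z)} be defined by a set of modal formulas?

The condition is partial functionality. A defining modal formula is ◇r → □r.

Definable; ◇r → □r defines it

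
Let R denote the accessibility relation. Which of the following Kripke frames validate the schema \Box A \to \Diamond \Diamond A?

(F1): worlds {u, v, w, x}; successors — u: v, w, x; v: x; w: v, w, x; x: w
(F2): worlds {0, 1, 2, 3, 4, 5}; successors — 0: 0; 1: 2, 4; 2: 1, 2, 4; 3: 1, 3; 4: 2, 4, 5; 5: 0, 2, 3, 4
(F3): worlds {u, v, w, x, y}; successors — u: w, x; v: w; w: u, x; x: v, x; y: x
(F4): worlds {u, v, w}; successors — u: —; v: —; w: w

(F2)

This is the axiom for a generalized confluence (Geach) condition; its first-order frame correspondent is \forall x \exists w (xRw \wedge x R^2 w).
(F1): fails — at v but no t with vRt and vR²t.
(F2): condition met.
(F3): fails — at v but no t with vRt and vR²t.
(F4): fails — at u but no t with uRt and uR²t.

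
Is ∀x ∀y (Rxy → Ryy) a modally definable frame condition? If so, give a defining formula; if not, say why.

Yes: it is shift-reflexivity, defined by the T□ schema □(□r → r).
Suppose □(□r→r) is valid. Take Rxy and set V(r)={w : Ryw}. Then at y, □r holds; since □(□r→r) at x, □r→r at y, so r at y, i.e. Ryy.

Definable; □(□r → r) defines it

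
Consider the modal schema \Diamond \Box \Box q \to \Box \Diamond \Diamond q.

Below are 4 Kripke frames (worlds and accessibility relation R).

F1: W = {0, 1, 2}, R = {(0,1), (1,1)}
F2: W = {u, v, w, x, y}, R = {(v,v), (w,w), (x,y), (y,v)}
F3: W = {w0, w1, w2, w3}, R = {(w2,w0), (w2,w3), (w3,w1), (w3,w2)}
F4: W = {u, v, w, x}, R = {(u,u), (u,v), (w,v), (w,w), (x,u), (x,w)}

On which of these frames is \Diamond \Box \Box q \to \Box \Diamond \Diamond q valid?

F1, F2

Frame correspondent (Sahlqvist): \forall x \forall y \forall z ((xRy \wedge xRz) \to \exists w (y R^2 w \wedge z R^2 w)) — i.e. a generalized confluence (Geach) condition.
F1: ✓.
F2: ✓.
F3: fails — w2Rw0, w2Rw0 but no w with w0R²w and w0R²w.
F4: fails — uRu, uRv but no t with uR²t and vR²t.
Valid on: F1, F2.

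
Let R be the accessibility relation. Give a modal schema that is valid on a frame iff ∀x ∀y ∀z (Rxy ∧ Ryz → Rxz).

A defining formula is □s → □□s (the 4 axiom).
Suppose □s→□□s is valid. Take Rxy, Ryz and set V(s)={w : Rxw}. Then □s at x, so □□s at x, so □s at y, so s at z, i.e. Rxz.

□s → □□s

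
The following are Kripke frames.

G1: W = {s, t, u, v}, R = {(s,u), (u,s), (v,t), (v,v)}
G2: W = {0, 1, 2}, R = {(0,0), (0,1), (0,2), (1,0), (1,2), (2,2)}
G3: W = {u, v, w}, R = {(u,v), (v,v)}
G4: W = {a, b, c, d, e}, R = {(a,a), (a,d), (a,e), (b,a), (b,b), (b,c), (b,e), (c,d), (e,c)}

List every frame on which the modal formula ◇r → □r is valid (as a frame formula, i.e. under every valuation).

G3

The schema corresponds to partial functionality: ∀x ∀y ∀z (Rxy ∧ Rxz → y = z).
G1: fails — v sees both t and v.
G2: fails — 0 sees both 0 and 1.
G3: ✓.
G4: fails — a sees both a and d.
Valid on: G3.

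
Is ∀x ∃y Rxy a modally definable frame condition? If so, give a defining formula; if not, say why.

The condition is seriality. A defining modal formula is □p → ◇p.

Definable; □p → ◇p defines it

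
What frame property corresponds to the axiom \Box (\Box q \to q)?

shift-reflexivity

Suppose □(□q→q) is valid. Take Rxy and set V(q)={w : Ryw}. Then at y, □q holds; since □(□q→q) at x, □q→q at y, so q at y, i.e. Ryy.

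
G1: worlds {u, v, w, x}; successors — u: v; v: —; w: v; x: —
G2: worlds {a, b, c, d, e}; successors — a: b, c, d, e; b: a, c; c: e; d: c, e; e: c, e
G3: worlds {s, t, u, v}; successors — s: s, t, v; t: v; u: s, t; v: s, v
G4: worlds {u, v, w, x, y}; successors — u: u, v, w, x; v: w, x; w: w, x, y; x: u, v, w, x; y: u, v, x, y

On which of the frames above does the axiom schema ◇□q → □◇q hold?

This is the axiom for convergence; its first-order frame correspondent is ∀x ∀y ∀z (Rxy ∧ Rxz → ∃w (Ryw ∧ Rzw)).
G1: fails — Ruv and Ruv but v and v have no common successor.
G2: fails — Rab and Rac but b and c have no common successor.
G3: condition met.
G4: condition met.
Valid on: G3, G4.

G3, G4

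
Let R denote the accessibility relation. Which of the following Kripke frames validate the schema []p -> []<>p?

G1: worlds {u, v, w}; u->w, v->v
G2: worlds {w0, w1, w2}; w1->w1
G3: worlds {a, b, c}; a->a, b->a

G2, G3

The schema corresponds to a generalized confluence (Geach) condition: forall x forall z (xRz -> exists w (xRw & zRw)).
G1: fails — uRw but no t with uRt and wRt.
G2: condition met.
G3: condition met.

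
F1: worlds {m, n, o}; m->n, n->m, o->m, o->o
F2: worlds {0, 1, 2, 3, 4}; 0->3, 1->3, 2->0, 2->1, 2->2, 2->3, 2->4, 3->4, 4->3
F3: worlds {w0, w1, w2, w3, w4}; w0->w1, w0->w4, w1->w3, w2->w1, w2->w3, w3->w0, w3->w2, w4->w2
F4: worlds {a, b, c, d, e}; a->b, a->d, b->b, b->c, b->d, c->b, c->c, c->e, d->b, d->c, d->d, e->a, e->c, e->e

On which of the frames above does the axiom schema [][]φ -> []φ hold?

This is the axiom for density; its first-order frame correspondent is forall x forall y (Rxy -> exists z (Rxz & Rzy)).
F1: fails — Rnm but no z with Rnz and Rzm.
F2: fails — R34 but no z with R3z and Rz4.
F3: fails — Rw0w4 but no z with Rw0z and Rzw4.
F4: condition met.

F4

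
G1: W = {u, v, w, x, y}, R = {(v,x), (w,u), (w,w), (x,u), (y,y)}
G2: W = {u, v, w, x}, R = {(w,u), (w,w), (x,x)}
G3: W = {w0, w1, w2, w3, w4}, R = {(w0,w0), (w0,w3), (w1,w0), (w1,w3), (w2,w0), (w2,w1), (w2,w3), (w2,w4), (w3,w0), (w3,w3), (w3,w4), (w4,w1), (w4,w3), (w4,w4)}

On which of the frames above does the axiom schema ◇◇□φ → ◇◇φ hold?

Frame correspondent (Sahlqvist): ∀x ∀y (xR²y → ∃w (yRw ∧ xR²w)) — i.e. a generalized confluence (Geach) condition.
G1: fails — vR²u but no t with uRt and vR²t.
G2: fails — wR²u but no t with uRt and wR²t.
G3: satisfies the condition.

G3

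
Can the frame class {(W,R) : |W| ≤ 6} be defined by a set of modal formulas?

Not definable by any modal formula

Any modally definable frame class is closed under disjoint unions.
Any modal formula valid on each of 7 disjoint one-world frames is valid on their disjoint union (validity is preserved under disjoint unions). Each one-world frame has |W|=1≤6, but the union has |W|=7.
So the class is not modally definable.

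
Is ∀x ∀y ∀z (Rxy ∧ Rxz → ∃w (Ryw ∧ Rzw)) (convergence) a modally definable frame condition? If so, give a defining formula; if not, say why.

This is a Sahlqvist condition; the .2 axiom ◇□p → □◇p defines it.
Suppose ◇□p→□◇p is valid. Take Rxy, Rxz and set V(p)={w : Ryw}. Then □p at y so ◇□p at x, so □◇p at x, so ◇p at z, giving w with Rzw and Ryw.

Yes, by ◇□p → □◇p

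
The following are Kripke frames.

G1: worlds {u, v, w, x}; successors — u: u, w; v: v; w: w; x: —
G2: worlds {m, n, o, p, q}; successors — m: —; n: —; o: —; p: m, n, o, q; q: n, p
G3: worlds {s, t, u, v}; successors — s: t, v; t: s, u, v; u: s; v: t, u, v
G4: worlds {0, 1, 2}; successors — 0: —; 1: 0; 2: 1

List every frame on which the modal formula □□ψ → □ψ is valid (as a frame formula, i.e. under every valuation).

The schema corresponds to density: ∀x ∀y (Rxy → ∃z (Rxz ∧ Rzy)).
G1: condition met.
G2: fails — Rpm but no z with Rpz and Rzm.
G3: fails — Rus but no z with Ruz and Rzs.
G4: fails — R10 but no z with R1z and Rz0.

G1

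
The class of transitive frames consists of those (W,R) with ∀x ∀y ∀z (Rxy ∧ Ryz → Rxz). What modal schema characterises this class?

□q → □□q

This is transitivity; the standard corresponding axiom is 4: □q → □□q.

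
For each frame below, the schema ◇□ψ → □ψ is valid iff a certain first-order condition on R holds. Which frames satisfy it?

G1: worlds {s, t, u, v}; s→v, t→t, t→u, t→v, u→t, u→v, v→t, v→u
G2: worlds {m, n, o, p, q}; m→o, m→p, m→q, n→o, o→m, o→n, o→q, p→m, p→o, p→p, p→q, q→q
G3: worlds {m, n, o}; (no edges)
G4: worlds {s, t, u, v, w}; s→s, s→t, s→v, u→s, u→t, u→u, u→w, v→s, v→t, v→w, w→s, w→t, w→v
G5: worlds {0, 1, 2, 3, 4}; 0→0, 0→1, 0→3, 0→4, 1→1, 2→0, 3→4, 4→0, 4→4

Frame correspondent (Sahlqvist): ∀x ∀y ∀z (Rxy ∧ Rxz → Ryz) — i.e. the Euclidean property.
G1: fails — Rsv and Rsv but not Rvv.
G2: fails — Rmo and Rmo but not Roo.
G3: ✓.
G4: fails — Rsv and Rsv but not Rvv.
G5: fails — R01 and R00 but not R10.

G3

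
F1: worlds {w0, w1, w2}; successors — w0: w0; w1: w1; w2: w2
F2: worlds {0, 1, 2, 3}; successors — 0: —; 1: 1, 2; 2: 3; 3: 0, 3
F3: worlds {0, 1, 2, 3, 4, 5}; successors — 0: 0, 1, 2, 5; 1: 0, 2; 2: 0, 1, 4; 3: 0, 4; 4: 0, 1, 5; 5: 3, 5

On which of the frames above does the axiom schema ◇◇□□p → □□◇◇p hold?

F1, F3

The schema corresponds to a generalized confluence (Geach) condition: ∀x ∀y ∀z ((xR²y ∧ xR²z) → ∃w (yR²w ∧ zR²w)).
F1: ✓.
F2: fails — 2R²0, 2R²0 but no w with 0R²w and 0R²w.
F3: ✓.
Valid on: F1, F3.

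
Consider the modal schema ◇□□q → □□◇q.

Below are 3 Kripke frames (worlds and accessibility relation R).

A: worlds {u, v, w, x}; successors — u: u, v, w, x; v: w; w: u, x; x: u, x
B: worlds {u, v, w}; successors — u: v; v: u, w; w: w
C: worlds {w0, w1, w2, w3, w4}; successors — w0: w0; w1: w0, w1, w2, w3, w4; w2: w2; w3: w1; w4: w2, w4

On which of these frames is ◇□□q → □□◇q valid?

B

Frame correspondent (Sahlqvist): ∀x ∀y ∀z ((xRy ∧ xR²z) → ∃w (yR²w ∧ zRw)) — i.e. a generalized confluence (Geach) condition.
A: fails — uRv, uR²v but no t with vR²t and vRt.
B: satisfies the condition.
C: fails — w1Rw0, w1R²w2 but no w with w0R²w and w2Rw.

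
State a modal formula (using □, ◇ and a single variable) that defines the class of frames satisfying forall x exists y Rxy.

This is seriality; the standard corresponding axiom is D: □q → ◇q.
Suppose □q→◇q is valid. At any x set V(q)=W. Then □q at x, so ◇q at x, so x has a successor.

□q → ◇q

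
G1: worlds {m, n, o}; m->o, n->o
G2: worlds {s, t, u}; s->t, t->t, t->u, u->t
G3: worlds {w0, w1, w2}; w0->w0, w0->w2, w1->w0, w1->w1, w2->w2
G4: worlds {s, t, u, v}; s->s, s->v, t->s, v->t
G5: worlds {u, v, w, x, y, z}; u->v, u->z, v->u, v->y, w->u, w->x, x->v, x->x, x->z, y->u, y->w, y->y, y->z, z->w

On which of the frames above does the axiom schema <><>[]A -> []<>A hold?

The schema corresponds to a generalized confluence (Geach) condition: forall x forall y forall z ((x R^2 y & xRz) -> exists w (yRw & zRw)).
G1: satisfies the condition.
G2: satisfies the condition.
G3: fails — w1R²w2, w1Rw1 but no w with w2Rw and w1Rw.
G4: fails — sR²s, sRv but no w with sRw and vRw.
G5: fails — uR²u, uRv but no t with uRt and vRt.

G1, G2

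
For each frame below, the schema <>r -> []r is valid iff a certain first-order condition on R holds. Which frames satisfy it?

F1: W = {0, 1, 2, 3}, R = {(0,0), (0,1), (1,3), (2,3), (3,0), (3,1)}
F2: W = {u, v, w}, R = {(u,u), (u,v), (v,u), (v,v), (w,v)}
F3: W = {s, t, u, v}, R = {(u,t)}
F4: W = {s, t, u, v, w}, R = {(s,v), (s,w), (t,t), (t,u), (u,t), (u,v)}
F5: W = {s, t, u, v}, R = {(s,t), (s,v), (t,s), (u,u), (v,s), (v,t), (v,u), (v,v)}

F3

The schema corresponds to partial functionality: forall x forall y forall z (Rxy & Rxz -> y = z).
F1: fails — 0 sees both 0 and 1.
F2: fails — u sees both u and v.
F3: holds.
F4: fails — s sees both v and w.
F5: fails — s sees both t and v.
Valid on: F3.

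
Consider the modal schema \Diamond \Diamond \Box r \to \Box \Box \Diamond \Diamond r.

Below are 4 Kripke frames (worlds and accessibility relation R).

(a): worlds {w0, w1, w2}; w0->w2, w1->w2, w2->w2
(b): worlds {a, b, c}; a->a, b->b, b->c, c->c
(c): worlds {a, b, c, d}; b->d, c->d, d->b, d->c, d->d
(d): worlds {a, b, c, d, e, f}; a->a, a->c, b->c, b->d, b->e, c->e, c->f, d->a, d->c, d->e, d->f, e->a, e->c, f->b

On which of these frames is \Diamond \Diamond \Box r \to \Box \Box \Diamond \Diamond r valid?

(a), (b), (c)

Frame correspondent (Sahlqvist): \forall x \forall y \forall z ((x R^2 y \wedge x R^2 z) \to \exists w (yRw \wedge z R^2 w)) — i.e. a generalized confluence (Geach) condition.
(a): condition met.
(b): condition met.
(c): condition met.
(d): fails — aR²c, aR²c but no w with cRw and cR²w.
Valid on: (a), (b), (c).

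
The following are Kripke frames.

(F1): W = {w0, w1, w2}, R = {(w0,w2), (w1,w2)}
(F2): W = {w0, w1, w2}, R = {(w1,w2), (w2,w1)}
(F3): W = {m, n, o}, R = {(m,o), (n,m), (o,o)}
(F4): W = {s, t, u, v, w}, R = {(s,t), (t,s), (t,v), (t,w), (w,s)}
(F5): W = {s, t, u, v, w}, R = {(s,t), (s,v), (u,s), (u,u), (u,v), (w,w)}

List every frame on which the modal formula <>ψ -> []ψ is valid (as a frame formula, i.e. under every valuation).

Frame correspondent (Sahlqvist): forall x forall y forall z (Rxy & Rxz -> y = z) — i.e. partial functionality.
(F1): satisfies the condition.
(F2): satisfies the condition.
(F3): satisfies the condition.
(F4): fails — t sees both s and v.
(F5): fails — s sees both t and v.

(F1), (F2), (F3)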